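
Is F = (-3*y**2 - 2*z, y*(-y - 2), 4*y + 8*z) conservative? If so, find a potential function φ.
No, ∇×F = (4, -2, 6*y) ≠ 0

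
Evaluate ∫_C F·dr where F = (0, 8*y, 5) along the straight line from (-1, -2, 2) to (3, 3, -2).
0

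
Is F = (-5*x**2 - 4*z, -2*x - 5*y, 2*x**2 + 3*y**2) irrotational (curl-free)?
No, ∇×F = (6*y, -4*x - 4, -2)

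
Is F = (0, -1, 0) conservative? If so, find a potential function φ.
Yes, F is conservative. φ = -y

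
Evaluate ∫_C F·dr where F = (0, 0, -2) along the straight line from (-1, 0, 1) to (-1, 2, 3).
-4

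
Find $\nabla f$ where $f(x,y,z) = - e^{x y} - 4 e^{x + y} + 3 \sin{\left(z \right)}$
(-y*exp(x*y) - 4*exp(x + y), -x*exp(x*y) - 4*exp(x + y), 3*cos(z))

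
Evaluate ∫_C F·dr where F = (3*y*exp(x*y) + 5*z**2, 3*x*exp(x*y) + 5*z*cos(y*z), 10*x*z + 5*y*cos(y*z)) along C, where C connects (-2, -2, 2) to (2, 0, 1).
-3*exp(4) + 5*sin(4) + 53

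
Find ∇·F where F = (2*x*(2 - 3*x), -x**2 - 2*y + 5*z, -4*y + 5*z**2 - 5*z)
-12*x + 10*z - 3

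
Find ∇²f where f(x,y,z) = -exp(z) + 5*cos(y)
-exp(z) - 5*cos(y)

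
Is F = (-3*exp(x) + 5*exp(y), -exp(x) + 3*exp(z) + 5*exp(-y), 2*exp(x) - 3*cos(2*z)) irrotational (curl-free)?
No, ∇×F = (-3*exp(z), -2*exp(x), -exp(x) - 5*exp(y))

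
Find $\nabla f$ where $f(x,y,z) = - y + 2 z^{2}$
(0, -1, 4*z)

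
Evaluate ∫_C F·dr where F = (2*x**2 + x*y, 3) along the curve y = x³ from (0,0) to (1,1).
58/15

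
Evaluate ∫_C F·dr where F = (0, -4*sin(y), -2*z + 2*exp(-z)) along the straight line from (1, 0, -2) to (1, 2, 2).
-4 + 4*cos(2) + 4*sinh(2)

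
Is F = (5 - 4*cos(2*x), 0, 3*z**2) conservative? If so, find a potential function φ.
Yes, F is conservative. φ = 5*x + z**3 - 2*sin(2*x)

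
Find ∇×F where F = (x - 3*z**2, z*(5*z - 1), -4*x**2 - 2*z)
(1 - 10*z, 8*x - 6*z, 0)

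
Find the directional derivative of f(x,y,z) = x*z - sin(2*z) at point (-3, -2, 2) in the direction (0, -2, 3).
-3*sqrt(13)*(2*cos(4) + 3)/13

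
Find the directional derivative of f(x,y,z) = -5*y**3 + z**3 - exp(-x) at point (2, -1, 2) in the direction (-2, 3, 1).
sqrt(14)*(-33*exp(2) - 2)*exp(-2)/14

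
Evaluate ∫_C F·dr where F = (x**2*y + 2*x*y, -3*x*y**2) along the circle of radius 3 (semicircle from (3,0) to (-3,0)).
-81*pi/2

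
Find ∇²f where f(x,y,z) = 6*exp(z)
6*exp(z)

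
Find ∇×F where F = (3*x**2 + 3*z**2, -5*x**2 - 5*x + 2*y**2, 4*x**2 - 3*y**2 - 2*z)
(-6*y, -8*x + 6*z, -10*x - 5)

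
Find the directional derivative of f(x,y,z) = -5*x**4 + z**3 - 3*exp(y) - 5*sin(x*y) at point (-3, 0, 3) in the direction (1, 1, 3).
633*sqrt(11)/11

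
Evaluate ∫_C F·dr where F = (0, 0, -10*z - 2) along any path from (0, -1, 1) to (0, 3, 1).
0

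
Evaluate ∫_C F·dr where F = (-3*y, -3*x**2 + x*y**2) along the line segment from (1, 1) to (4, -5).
3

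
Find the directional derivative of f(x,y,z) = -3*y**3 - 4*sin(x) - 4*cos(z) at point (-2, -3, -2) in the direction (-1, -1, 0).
sqrt(2)*(4*cos(2) + 81)/2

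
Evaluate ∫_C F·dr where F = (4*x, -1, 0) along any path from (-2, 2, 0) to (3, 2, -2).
10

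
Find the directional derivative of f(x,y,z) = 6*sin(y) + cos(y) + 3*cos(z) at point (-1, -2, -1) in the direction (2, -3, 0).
-3*sqrt(13)*(6*cos(2) + sin(2))/13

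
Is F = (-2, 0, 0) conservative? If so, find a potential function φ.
Yes, F is conservative. φ = -2*x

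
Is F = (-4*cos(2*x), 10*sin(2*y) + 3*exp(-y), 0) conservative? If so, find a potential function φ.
Yes, F is conservative. φ = -2*sin(2*x) - 5*cos(2*y) - 3*exp(-y)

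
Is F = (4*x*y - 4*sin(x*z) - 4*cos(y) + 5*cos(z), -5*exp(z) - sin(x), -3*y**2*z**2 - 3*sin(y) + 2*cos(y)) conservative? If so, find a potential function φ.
No, ∇×F = (-6*y*z**2 + 5*exp(z) - 2*sin(y) - 3*cos(y), -4*x*cos(x*z) - 5*sin(z), -4*x - 4*sin(y) - cos(x)) ≠ 0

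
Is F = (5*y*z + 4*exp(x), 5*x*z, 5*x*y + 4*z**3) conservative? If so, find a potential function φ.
Yes, F is conservative. φ = 5*x*y*z + z**4 + 4*exp(x)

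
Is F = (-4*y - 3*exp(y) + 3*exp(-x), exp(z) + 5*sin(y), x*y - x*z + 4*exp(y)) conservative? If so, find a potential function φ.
No, ∇×F = (x + 4*exp(y) - exp(z), -y + z, 3*exp(y) + 4) ≠ 0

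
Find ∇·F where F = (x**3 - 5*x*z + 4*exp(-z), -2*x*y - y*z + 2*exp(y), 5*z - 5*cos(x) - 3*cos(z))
3*x**2 - 2*x - 6*z + 2*exp(y) + 3*sin(z) + 5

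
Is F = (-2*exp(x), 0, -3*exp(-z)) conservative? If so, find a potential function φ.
Yes, F is conservative. φ = -2*exp(x) + 3*exp(-z)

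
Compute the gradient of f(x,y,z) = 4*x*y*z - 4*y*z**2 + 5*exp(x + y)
(4*y*z + 5*exp(x + y), 4*x*z - 4*z**2 + 5*exp(x + y), 4*y*(x - 2*z))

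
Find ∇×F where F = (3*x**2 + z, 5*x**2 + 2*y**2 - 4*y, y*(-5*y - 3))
(-10*y - 3, 1, 10*x)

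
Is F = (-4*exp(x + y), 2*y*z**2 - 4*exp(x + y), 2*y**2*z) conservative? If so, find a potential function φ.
Yes, F is conservative. φ = y**2*z**2 - 4*exp(x + y)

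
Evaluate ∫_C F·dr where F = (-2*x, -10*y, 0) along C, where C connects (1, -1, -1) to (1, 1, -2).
0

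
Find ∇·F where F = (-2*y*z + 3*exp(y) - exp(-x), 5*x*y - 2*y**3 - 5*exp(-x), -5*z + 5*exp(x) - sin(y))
5*x - 6*y**2 - 5 + exp(-x)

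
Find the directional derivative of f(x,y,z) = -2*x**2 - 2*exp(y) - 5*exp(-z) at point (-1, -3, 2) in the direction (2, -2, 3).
sqrt(17)*(4 + 15*E + 8*exp(3))*exp(-3)/17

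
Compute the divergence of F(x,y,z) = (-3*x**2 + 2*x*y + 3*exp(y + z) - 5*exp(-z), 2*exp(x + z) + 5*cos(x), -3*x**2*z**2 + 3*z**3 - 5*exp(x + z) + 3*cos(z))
-6*x**2*z - 6*x + 2*y + 9*z**2 - 5*exp(x + z) - 3*sin(z)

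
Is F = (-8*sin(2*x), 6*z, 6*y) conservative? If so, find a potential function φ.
Yes, F is conservative. φ = 6*y*z + 4*cos(2*x)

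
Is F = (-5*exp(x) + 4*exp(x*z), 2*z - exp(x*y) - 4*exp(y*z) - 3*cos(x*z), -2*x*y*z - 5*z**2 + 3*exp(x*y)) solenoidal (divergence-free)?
No, ∇·F = -2*x*y - x*exp(x*y) + 4*z*exp(x*z) - 4*z*exp(y*z) - 10*z - 5*exp(x)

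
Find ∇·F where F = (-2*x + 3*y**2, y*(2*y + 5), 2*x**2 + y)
4*y + 3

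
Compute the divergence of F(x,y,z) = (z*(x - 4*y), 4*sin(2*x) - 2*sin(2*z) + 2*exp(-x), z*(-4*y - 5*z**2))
-4*y - 15*z**2 + z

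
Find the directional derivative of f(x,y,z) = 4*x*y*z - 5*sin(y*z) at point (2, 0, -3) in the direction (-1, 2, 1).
-3*sqrt(6)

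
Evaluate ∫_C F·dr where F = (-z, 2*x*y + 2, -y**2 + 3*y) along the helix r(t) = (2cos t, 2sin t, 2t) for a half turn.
104/3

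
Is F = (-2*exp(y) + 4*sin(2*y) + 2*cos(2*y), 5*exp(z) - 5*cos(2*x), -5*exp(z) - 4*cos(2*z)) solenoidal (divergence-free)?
No, ∇·F = -5*exp(z) + 8*sin(2*z)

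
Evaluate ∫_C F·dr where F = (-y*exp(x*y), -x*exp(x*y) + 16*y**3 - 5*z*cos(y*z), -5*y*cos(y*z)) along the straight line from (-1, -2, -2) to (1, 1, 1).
-60 - 5*sin(1) + 5*sin(4) - E + exp(2)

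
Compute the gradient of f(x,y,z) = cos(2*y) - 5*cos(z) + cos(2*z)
(0, -2*sin(2*y), (5 - 4*cos(z))*sin(z))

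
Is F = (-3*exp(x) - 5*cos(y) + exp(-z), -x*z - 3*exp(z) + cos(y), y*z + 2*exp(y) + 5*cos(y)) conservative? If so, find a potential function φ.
No, ∇×F = (x + z + 2*exp(y) + 3*exp(z) - 5*sin(y), -exp(-z), -z - 5*sin(y)) ≠ 0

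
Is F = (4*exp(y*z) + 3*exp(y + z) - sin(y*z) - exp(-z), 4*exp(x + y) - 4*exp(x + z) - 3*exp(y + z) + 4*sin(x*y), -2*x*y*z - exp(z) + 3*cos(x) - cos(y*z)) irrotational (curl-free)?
No, ∇×F = (-2*x*z + z*sin(y*z) + 4*exp(x + z) + 3*exp(y + z), 2*y*z + 4*y*exp(y*z) - y*cos(y*z) + 3*exp(y + z) + 3*sin(x) + exp(-z), 4*y*cos(x*y) - 4*z*exp(y*z) + z*cos(y*z) + 4*exp(x + y) - 4*exp(x + z) - 3*exp(y + z))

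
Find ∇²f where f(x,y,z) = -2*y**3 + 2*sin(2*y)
-12*y - 8*sin(2*y)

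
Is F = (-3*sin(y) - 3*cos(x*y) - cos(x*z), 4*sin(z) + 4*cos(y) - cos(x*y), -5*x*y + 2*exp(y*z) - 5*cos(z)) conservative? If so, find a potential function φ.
No, ∇×F = (-5*x + 2*z*exp(y*z) - 4*cos(z), x*sin(x*z) + 5*y, -3*x*sin(x*y) + y*sin(x*y) + 3*cos(y)) ≠ 0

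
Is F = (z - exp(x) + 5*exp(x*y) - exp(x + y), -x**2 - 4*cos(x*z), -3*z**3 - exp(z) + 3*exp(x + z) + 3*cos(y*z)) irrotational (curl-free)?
No, ∇×F = (-4*x*sin(x*z) - 3*z*sin(y*z), 1 - 3*exp(x + z), -5*x*exp(x*y) - 2*x + 4*z*sin(x*z) + exp(x + y))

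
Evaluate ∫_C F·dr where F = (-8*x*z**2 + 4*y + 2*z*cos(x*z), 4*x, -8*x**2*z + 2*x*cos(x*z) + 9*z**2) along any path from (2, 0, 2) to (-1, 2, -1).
-2*sin(4) + 2*sin(1) + 25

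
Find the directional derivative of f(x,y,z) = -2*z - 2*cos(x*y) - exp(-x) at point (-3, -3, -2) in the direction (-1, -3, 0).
sqrt(10)*(-exp(3) + 24*sin(9))/10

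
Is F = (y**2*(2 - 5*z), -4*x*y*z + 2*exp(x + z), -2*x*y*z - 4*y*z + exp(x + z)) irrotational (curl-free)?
No, ∇×F = (4*x*y - 2*x*z - 4*z - 2*exp(x + z), -5*y**2 + 2*y*z - exp(x + z), 6*y*z - 4*y + 2*exp(x + z))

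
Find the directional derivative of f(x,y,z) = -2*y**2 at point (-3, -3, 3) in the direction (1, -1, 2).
-2*sqrt(6)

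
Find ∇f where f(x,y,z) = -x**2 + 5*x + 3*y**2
(5 - 2*x, 6*y, 0)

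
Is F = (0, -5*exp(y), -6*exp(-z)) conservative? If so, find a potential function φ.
Yes, F is conservative. φ = -5*exp(y) + 6*exp(-z)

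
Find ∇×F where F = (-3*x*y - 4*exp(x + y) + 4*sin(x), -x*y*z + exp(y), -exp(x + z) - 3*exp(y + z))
(x*y - 3*exp(y + z), exp(x + z), 3*x - y*z + 4*exp(x + y))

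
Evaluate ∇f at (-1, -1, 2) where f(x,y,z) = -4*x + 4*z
(-4, 0, 4)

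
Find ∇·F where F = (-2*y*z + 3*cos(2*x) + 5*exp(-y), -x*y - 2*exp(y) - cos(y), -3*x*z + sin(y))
-4*x - 2*exp(y) - 6*sin(2*x) + sin(y)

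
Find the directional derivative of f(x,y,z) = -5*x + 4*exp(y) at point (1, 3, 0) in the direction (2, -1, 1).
sqrt(6)*(-2*exp(3) - 5)/3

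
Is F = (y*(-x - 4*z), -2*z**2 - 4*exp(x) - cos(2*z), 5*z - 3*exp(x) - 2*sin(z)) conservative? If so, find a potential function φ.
No, ∇×F = (4*z - 2*sin(2*z), -4*y + 3*exp(x), x + 4*z - 4*exp(x)) ≠ 0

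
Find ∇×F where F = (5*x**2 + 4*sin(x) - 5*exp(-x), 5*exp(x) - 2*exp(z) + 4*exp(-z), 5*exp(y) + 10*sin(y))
(5*exp(y) + 2*exp(z) + 10*cos(y) + 4*exp(-z), 0, 5*exp(x))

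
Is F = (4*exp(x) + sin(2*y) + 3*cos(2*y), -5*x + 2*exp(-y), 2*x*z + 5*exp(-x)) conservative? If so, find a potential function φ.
No, ∇×F = (0, -2*z + 5*exp(-x), 6*sin(2*y) - 2*cos(2*y) - 5) ≠ 0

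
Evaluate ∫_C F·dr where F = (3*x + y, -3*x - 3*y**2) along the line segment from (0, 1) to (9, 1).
261/2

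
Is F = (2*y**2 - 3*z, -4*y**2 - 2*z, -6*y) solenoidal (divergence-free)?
No, ∇·F = -8*y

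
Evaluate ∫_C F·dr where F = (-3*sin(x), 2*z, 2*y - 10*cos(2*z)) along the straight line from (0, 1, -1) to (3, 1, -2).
-5 - 5*sin(2) + 5*sin(4) + 3*cos(3)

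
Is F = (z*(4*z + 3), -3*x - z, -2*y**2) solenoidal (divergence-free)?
Yes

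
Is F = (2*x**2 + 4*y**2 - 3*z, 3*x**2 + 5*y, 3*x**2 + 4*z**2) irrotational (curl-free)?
No, ∇×F = (0, -6*x - 3, 6*x - 8*y)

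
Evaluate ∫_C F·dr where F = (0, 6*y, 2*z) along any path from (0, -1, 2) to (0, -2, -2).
9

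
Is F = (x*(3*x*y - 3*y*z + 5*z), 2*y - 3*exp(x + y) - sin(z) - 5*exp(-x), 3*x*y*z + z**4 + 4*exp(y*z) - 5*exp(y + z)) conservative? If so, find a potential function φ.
No, ∇×F = (3*x*z + 4*z*exp(y*z) - 5*exp(y + z) + cos(z), -x*(3*y - 5) - 3*y*z, (-3*(x*(x - z) + exp(x + y))*exp(x) + 5)*exp(-x)) ≠ 0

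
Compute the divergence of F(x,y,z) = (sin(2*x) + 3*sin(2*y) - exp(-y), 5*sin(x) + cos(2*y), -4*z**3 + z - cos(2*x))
-12*z**2 - 2*sin(2*y) + 2*cos(2*x) + 1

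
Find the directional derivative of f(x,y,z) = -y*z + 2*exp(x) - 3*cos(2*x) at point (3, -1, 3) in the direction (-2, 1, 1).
-sqrt(6)*(6*sin(6) + 1 + 2*exp(3))/3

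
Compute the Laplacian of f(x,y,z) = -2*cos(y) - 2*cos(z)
2*cos(y) + 2*cos(z)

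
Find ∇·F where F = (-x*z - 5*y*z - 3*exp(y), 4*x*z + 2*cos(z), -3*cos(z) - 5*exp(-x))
-z + 3*sin(z)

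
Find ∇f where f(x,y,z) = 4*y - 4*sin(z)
(0, 4, -4*cos(z))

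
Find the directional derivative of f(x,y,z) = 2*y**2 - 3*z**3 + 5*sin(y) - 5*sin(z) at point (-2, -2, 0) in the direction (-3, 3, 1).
sqrt(19)*(-29 + 15*cos(2))/19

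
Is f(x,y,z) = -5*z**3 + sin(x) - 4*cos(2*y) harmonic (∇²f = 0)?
No, ∇²f = -30*z - sin(x) + 16*cos(2*y)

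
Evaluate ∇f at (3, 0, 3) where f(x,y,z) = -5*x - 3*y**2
(-5, 0, 0)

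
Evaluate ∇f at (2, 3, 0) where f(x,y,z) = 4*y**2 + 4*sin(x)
(4*cos(2), 24, 0)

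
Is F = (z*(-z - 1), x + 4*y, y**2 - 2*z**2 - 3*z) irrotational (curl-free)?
No, ∇×F = (2*y, -2*z - 1, 1)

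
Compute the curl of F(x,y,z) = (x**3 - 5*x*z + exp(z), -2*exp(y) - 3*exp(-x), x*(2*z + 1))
(0, -5*x - 2*z + exp(z) - 1, 3*exp(-x))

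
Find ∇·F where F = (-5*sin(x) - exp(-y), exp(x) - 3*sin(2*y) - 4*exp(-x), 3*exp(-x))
-5*cos(x) - 6*cos(2*y)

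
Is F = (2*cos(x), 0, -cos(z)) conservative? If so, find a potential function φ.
Yes, F is conservative. φ = 2*sin(x) - sin(z)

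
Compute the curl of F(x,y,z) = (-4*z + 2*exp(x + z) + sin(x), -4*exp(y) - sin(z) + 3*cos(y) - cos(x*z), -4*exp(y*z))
(-x*sin(x*z) - 4*z*exp(y*z) + cos(z), 2*exp(x + z) - 4, z*sin(x*z))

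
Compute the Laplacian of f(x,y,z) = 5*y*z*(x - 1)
0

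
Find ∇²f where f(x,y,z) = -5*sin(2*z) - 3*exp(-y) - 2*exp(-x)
20*sin(2*z) - 3*exp(-y) - 2*exp(-x)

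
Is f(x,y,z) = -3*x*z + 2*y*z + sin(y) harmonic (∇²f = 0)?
No, ∇²f = -sin(y)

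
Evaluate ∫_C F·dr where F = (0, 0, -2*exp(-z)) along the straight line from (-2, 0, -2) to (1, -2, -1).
2*E*(1 - E)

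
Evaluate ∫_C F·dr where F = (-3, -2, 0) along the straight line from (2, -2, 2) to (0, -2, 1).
6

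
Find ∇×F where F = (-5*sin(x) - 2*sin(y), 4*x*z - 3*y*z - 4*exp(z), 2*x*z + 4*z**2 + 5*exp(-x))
(-4*x + 3*y + 4*exp(z), -2*z + 5*exp(-x), 4*z + 2*cos(y))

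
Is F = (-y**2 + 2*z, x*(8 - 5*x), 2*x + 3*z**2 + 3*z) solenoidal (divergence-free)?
No, ∇·F = 6*z + 3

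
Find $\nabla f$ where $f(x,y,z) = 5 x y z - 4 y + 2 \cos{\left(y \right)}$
(5*y*z, 5*x*z - 2*sin(y) - 4, 5*x*y)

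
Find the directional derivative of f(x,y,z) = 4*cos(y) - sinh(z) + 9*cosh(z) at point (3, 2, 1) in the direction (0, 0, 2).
-cosh(1) + 9*sinh(1)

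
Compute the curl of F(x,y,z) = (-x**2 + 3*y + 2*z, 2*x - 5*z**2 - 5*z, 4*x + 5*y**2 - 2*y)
(10*y + 10*z + 3, -2, -1)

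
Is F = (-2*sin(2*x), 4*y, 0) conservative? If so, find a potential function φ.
Yes, F is conservative. φ = 2*y**2 + cos(2*x)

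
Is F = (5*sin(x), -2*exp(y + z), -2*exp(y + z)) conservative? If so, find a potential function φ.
Yes, F is conservative. φ = -2*exp(y + z) - 5*cos(x)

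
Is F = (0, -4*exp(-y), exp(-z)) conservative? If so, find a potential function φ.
Yes, F is conservative. φ = -exp(-z) + 4*exp(-y)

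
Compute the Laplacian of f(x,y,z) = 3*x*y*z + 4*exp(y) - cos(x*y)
x**2*cos(x*y) + y**2*cos(x*y) + 4*exp(y)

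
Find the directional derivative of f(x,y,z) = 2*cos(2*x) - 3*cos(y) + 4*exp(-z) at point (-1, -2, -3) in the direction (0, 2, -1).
2*sqrt(5)*(-3*sin(2) + 2*exp(3))/5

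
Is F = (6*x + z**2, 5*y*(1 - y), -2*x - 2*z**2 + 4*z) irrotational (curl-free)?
No, ∇×F = (0, 2*z + 2, 0)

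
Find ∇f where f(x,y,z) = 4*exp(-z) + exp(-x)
(-exp(-x), 0, -4*exp(-z))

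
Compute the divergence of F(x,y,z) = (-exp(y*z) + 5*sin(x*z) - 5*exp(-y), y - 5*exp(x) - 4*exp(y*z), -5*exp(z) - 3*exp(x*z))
-3*x*exp(x*z) - 4*z*exp(y*z) + 5*z*cos(x*z) - 5*exp(z) + 1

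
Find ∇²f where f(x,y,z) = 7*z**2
14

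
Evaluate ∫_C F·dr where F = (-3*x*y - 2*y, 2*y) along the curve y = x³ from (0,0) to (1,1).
-1/10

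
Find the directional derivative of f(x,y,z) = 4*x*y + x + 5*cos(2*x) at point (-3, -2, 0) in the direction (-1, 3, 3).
-sqrt(19)*(10*sin(6) + 29)/19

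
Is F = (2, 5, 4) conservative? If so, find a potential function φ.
Yes, F is conservative. φ = 2*x + 5*y + 4*z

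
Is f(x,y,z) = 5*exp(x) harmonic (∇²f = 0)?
No, ∇²f = 5*exp(x)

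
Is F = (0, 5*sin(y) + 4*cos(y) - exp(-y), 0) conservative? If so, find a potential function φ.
Yes, F is conservative. φ = 4*sin(y) - 5*cos(y) + exp(-y)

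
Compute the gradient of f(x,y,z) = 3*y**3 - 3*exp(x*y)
(-3*y*exp(x*y), -3*x*exp(x*y) + 9*y**2, 0)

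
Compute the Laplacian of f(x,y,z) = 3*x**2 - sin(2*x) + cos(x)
4*sin(2*x) - cos(x) + 6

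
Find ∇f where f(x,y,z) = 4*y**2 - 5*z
(0, 8*y, -5)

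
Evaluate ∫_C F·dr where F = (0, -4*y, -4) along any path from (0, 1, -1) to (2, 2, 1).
-14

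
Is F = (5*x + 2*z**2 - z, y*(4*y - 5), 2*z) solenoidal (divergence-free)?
No, ∇·F = 8*y + 2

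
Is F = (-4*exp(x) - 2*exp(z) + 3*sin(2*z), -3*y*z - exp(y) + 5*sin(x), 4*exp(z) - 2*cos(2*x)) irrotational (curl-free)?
No, ∇×F = (3*y, -2*exp(z) - 4*sin(2*x) + 6*cos(2*z), 5*cos(x))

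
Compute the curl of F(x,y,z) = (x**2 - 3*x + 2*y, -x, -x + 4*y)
(4, 1, -3)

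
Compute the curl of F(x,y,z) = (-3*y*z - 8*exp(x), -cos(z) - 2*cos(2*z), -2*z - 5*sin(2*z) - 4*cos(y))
(4*sin(y) - sin(z) - 4*sin(2*z), -3*y, 3*z)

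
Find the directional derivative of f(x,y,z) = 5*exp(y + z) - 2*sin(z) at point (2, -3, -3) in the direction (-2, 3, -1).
sqrt(14)*(exp(6)*cos(3) + 5)*exp(-6)/7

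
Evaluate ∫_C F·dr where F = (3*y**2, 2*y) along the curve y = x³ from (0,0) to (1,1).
10/7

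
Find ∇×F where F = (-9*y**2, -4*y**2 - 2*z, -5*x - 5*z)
(2, 5, 18*y)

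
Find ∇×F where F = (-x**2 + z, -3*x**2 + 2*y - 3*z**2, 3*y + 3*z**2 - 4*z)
(6*z + 3, 1, -6*x)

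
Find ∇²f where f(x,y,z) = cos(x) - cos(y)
-cos(x) + cos(y)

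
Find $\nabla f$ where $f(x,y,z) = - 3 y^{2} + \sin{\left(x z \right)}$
(z*cos(x*z), -6*y, x*cos(x*z))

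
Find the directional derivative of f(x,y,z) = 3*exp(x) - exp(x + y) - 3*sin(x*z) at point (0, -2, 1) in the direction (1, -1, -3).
0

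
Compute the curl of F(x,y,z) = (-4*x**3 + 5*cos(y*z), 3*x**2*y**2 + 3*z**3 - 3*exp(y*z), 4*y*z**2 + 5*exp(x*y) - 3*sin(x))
(5*x*exp(x*y) + 3*y*exp(y*z) - 5*z**2, -5*y*exp(x*y) - 5*y*sin(y*z) + 3*cos(x), 6*x*y**2 + 5*z*sin(y*z))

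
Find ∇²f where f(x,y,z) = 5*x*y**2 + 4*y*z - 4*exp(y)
10*x - 4*exp(y)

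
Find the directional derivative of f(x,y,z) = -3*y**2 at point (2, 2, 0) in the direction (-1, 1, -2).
-2*sqrt(6)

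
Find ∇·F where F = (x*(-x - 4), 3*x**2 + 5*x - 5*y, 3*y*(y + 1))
-2*x - 9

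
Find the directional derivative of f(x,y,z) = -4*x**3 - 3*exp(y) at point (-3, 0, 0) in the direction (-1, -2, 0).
114*sqrt(5)/5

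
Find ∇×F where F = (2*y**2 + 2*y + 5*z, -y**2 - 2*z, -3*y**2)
(2 - 6*y, 5, -4*y - 2)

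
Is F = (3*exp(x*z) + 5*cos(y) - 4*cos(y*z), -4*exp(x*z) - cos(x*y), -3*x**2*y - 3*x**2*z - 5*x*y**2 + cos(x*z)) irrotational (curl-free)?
No, ∇×F = (x*(-3*x - 10*y + 4*exp(x*z)), 6*x*y + 6*x*z + 3*x*exp(x*z) + 5*y**2 + 4*y*sin(y*z) + z*sin(x*z), y*sin(x*y) - 4*z*exp(x*z) - 4*z*sin(y*z) + 5*sin(y))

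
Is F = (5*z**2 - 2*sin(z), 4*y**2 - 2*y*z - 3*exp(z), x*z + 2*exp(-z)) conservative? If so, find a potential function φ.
No, ∇×F = (2*y + 3*exp(z), 9*z - 2*cos(z), 0) ≠ 0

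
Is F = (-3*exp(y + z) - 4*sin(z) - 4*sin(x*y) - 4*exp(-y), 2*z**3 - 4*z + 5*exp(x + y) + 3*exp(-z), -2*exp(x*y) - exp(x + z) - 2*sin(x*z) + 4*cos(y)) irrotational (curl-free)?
No, ∇×F = (-2*x*exp(x*y) - 6*z**2 - 4*sin(y) + 4 + 3*exp(-z), 2*y*exp(x*y) + 2*z*cos(x*z) + exp(x + z) - 3*exp(y + z) - 4*cos(z), ((4*x*cos(x*y) + 5*exp(x + y) + 3*exp(y + z))*exp(y) - 4)*exp(-y))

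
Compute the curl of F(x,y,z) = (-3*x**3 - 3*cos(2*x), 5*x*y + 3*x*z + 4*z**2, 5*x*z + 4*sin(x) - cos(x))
(-3*x - 8*z, -5*z - sin(x) - 4*cos(x), 5*y + 3*z)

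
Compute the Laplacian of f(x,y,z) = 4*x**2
8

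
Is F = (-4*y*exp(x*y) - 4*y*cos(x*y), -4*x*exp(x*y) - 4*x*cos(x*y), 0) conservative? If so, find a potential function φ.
Yes, F is conservative. φ = -4*exp(x*y) - 4*sin(x*y)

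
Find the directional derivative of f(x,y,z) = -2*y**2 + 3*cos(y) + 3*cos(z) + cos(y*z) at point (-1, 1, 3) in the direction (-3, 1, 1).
-sqrt(11)*(7*sin(3) + 3*sin(1) + 4)/11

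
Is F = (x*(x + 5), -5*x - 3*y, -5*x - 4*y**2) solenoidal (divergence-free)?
No, ∇·F = 2*x + 2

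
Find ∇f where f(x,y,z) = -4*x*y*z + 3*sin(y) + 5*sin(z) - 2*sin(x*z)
(-2*z*(2*y + cos(x*z)), -4*x*z + 3*cos(y), -4*x*y - 2*x*cos(x*z) + 5*cos(z))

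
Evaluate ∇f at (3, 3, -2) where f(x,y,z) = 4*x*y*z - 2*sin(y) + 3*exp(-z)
(-24, -24 - 2*cos(3), 36 - 3*exp(2))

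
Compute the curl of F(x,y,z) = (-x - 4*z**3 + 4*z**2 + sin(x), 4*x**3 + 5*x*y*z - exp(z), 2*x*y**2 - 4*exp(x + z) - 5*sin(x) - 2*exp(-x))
(-x*y + exp(z), -2*y**2 - 12*z**2 + 8*z + 4*exp(x + z) + 5*cos(x) - 2*exp(-x), 12*x**2 + 5*y*z)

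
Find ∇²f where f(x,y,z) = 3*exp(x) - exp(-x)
3*exp(x) - exp(-x)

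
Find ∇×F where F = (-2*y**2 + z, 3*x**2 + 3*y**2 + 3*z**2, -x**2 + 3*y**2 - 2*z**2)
(6*y - 6*z, 2*x + 1, 6*x + 4*y)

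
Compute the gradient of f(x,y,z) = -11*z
(0, 0, -11)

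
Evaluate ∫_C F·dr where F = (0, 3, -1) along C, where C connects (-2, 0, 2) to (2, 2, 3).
5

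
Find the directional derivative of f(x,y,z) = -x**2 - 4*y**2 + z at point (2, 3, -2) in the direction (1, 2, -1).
-53*sqrt(6)/6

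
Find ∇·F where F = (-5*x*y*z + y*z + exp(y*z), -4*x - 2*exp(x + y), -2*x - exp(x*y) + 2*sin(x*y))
-5*y*z - 2*exp(x + y)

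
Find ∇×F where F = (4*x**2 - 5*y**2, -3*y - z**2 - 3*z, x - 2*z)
(2*z + 3, -1, 10*y)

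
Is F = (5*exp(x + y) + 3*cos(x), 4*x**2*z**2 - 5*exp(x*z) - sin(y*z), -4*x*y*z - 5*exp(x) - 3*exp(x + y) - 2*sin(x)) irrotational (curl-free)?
No, ∇×F = (-8*x**2*z - 4*x*z + 5*x*exp(x*z) + y*cos(y*z) - 3*exp(x + y), 4*y*z + 5*exp(x) + 3*exp(x + y) + 2*cos(x), 8*x*z**2 - 5*z*exp(x*z) - 5*exp(x + y))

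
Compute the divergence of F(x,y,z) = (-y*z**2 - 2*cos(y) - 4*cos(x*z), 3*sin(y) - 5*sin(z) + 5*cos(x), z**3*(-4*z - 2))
-16*z**3 - 6*z**2 + 4*z*sin(x*z) + 3*cos(y)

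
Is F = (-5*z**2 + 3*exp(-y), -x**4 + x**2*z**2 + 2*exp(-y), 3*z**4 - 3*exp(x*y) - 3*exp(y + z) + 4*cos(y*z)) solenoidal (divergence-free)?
No, ∇·F = -4*y*sin(y*z) + 12*z**3 - 3*exp(y + z) - 2*exp(-y)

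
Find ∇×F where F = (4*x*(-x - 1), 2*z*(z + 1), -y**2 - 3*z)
(-2*y - 4*z - 2, 0, 0)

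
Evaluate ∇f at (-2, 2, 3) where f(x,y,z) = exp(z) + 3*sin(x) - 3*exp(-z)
(3*cos(2), 0, (3 + exp(6))*exp(-3))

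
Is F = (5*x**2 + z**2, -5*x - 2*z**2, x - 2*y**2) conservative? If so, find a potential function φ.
No, ∇×F = (-4*y + 4*z, 2*z - 1, -5) ≠ 0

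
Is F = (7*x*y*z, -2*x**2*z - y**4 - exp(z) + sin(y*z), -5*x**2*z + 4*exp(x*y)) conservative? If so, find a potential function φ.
No, ∇×F = (2*x**2 + 4*x*exp(x*y) - y*cos(y*z) + exp(z), 7*x*y + 10*x*z - 4*y*exp(x*y), -11*x*z) ≠ 0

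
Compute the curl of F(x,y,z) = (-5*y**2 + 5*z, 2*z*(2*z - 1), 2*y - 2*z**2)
(4 - 8*z, 5, 10*y)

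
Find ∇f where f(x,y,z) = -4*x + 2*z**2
(-4, 0, 4*z)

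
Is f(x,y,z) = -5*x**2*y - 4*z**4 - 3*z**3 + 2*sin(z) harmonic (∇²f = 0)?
No, ∇²f = -10*y - 48*z**2 - 18*z - 2*sin(z)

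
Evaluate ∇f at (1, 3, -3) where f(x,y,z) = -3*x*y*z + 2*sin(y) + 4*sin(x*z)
(27 - 12*cos(3), 2*cos(3) + 9, -9 + 4*cos(3))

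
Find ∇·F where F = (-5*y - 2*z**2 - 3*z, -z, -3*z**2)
-6*z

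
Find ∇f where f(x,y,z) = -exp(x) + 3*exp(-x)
(-exp(x) - 3*exp(-x), 0, 0)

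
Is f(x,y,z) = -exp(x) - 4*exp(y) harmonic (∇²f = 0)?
No, ∇²f = -exp(x) - 4*exp(y)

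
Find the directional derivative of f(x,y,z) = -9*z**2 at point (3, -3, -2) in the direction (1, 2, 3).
54*sqrt(14)/7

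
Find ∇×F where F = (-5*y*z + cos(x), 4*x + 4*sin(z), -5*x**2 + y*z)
(z - 4*cos(z), 10*x - 5*y, 5*z + 4)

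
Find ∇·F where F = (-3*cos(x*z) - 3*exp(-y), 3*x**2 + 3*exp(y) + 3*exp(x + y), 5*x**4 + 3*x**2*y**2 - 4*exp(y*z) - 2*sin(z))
-4*y*exp(y*z) + 3*z*sin(x*z) + 3*exp(y) + 3*exp(x + y) - 2*cos(z)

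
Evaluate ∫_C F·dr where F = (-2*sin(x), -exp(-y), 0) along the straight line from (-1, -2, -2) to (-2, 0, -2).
-exp(2) - 2*cos(1) + 2*cos(2) + 1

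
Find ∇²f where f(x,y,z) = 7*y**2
14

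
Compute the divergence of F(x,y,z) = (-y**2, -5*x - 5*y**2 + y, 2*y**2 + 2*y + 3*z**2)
-10*y + 6*z + 1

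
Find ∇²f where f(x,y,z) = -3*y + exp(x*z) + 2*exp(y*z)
x**2*exp(x*z) + 2*y**2*exp(y*z) + z**2*exp(x*z) + 2*z**2*exp(y*z)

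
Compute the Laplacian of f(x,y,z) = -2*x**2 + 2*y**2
0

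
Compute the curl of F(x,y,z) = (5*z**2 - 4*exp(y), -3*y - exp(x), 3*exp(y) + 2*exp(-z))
(3*exp(y), 10*z, -exp(x) + 4*exp(y))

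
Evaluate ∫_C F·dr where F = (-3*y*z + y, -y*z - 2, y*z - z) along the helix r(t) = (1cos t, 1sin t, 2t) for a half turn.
pi*(8 - pi)/2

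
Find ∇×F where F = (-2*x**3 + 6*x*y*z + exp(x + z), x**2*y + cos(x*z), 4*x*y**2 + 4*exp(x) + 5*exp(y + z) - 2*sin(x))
(8*x*y + x*sin(x*z) + 5*exp(y + z), 6*x*y - 4*y**2 - 4*exp(x) + exp(x + z) + 2*cos(x), 2*x*y - 6*x*z - z*sin(x*z))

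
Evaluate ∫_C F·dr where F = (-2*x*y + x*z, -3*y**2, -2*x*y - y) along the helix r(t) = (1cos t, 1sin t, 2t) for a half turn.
-4 + pi/2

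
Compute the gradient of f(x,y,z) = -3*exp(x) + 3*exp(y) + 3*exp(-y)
(-3*exp(x), 6*sinh(y), 0)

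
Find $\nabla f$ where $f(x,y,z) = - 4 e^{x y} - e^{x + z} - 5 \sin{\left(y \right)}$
(-4*y*exp(x*y) - exp(x + z), -4*x*exp(x*y) - 5*cos(y), -exp(x + z))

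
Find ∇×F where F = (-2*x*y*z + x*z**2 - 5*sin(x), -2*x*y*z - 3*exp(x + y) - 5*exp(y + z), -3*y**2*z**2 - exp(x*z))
(2*x*y - 6*y*z**2 + 5*exp(y + z), -2*x*y + 2*x*z + z*exp(x*z), 2*x*z - 2*y*z - 3*exp(x + y))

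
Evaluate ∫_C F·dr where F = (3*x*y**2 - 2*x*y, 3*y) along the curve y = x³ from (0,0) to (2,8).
896/5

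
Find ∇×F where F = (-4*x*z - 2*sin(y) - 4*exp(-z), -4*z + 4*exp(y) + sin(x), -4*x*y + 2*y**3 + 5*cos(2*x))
(-4*x + 6*y**2 + 4, -4*x + 4*y + 10*sin(2*x) + 4*exp(-z), cos(x) + 2*cos(y))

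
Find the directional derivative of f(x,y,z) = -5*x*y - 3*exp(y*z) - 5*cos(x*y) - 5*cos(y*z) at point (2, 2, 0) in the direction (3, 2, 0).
50*sqrt(13)*(-1 + sin(4))/13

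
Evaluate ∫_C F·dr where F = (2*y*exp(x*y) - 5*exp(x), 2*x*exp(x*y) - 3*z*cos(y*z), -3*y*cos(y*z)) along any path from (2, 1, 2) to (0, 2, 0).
-3 + 3*sin(2) + 3*exp(2)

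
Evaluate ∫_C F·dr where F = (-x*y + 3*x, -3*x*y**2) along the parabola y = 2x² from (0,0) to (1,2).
-41/7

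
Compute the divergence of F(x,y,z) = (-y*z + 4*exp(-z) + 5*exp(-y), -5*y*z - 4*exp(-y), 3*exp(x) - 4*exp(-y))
-5*z + 4*exp(-y)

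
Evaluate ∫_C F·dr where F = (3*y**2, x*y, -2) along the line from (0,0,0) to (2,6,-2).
100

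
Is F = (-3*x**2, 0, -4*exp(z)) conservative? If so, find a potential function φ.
Yes, F is conservative. φ = -x**3 - 4*exp(z)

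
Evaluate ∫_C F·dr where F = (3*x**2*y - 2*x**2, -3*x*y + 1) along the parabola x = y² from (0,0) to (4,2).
1198/21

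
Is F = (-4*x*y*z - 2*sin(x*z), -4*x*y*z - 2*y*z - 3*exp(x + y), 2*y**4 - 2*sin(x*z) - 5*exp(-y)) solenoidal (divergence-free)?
No, ∇·F = -4*x*z - 2*x*cos(x*z) - 4*y*z - 2*z*cos(x*z) - 2*z - 3*exp(x + y)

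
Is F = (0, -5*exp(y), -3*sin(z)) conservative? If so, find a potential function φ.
Yes, F is conservative. φ = -5*exp(y) + 3*cos(z)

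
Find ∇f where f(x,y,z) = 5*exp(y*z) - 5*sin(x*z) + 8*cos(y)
(-5*z*cos(x*z), 5*z*exp(y*z) - 8*sin(y), -5*x*cos(x*z) + 5*y*exp(y*z))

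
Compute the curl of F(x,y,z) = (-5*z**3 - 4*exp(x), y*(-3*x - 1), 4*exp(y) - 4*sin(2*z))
(4*exp(y), -15*z**2, -3*y)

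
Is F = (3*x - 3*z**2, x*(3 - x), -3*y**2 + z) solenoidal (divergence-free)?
No, ∇·F = 4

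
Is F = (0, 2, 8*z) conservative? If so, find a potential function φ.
Yes, F is conservative. φ = 2*y + 4*z**2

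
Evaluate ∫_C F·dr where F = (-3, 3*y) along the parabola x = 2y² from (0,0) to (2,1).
-9/2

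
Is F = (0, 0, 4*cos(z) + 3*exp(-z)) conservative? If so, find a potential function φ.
Yes, F is conservative. φ = 4*sin(z) - 3*exp(-z)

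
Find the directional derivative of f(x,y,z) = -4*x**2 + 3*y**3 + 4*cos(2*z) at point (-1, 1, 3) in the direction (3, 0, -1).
4*sqrt(10)*(sin(6) + 3)/5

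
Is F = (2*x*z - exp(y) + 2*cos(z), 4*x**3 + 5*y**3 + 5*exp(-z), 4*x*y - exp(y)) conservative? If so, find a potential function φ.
No, ∇×F = (4*x - exp(y) + 5*exp(-z), 2*x - 4*y - 2*sin(z), 12*x**2 + exp(y)) ≠ 0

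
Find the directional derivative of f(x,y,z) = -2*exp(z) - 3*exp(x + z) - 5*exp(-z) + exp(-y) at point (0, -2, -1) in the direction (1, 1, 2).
-sqrt(6)*(-20*E*sinh(1) + 3 + exp(3))*exp(-1)/6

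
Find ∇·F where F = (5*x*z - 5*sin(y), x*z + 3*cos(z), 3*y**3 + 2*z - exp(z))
5*z - exp(z) + 2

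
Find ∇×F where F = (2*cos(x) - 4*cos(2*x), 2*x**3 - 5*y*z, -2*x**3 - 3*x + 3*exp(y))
(5*y + 3*exp(y), 6*x**2 + 3, 6*x**2)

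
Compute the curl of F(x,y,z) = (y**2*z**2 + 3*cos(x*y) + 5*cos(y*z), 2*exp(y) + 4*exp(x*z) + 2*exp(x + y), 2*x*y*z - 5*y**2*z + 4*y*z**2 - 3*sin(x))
(2*x*z - 4*x*exp(x*z) - 10*y*z + 4*z**2, 2*y**2*z - 2*y*z - 5*y*sin(y*z) + 3*cos(x), 3*x*sin(x*y) - 2*y*z**2 + 4*z*exp(x*z) + 5*z*sin(y*z) + 2*exp(x + y))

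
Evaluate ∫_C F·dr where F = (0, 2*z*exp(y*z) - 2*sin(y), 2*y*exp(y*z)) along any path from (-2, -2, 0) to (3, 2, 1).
-2 + 2*exp(2)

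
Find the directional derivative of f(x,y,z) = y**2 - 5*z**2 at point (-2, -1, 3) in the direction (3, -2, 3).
-43*sqrt(22)/11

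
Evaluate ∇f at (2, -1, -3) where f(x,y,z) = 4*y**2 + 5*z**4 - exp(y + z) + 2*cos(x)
(-2*sin(2), -8 - exp(-4), -540 - exp(-4))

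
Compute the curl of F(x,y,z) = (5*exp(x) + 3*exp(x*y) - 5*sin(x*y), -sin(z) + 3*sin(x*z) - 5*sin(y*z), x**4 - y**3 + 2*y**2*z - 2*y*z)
(-3*x*cos(x*z) - 3*y**2 + 4*y*z + 5*y*cos(y*z) - 2*z + cos(z), -4*x**3, -3*x*exp(x*y) + 5*x*cos(x*y) + 3*z*cos(x*z))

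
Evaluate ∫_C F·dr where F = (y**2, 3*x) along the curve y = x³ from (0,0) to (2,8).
380/7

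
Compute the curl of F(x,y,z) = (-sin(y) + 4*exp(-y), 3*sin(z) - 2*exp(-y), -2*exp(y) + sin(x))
(-2*exp(y) - 3*cos(z), -cos(x), cos(y) + 4*exp(-y))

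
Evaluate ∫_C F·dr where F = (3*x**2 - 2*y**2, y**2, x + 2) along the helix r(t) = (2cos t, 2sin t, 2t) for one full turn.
8*pi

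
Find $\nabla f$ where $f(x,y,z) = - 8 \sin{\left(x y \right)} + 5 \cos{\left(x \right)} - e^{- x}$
(-8*y*cos(x*y) - 5*sin(x) + exp(-x), -8*x*cos(x*y), 0)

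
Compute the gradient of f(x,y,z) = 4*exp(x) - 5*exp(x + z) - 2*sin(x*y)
(-2*y*cos(x*y) + 4*exp(x) - 5*exp(x + z), -2*x*cos(x*y), -5*exp(x + z))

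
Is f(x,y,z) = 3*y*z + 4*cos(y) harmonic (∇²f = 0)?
No, ∇²f = -4*cos(y)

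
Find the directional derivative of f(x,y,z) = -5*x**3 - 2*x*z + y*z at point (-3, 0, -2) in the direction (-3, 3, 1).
393*sqrt(19)/19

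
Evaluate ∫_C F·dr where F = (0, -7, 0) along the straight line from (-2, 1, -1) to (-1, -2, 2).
21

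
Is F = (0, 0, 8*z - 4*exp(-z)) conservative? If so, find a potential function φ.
Yes, F is conservative. φ = 4*z**2 + 4*exp(-z)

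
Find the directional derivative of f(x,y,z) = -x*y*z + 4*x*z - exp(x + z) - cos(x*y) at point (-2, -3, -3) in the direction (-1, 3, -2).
sqrt(14)*(3 - 3*exp(5)*sin(6) + 31*exp(5))*exp(-5)/14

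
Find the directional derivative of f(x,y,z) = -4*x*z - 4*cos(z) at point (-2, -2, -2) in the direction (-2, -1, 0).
-16*sqrt(5)/5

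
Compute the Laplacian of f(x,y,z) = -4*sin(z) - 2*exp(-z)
4*sin(z) - 2*exp(-z)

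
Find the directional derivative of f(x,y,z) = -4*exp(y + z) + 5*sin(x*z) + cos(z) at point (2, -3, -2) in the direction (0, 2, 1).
sqrt(5)*((10*cos(4) + sin(2))*exp(5) - 12)*exp(-5)/5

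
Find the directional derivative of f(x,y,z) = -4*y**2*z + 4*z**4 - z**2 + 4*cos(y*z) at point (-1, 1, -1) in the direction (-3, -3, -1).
2*sqrt(19)*(-3 + 4*sin(1))/19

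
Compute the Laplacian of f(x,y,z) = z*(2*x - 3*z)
-6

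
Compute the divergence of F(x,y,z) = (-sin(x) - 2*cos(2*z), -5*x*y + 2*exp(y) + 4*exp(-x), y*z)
-5*x + y + 2*exp(y) - cos(x)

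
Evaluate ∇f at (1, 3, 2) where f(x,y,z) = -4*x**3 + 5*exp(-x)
(-12 - 5*exp(-1), 0, 0)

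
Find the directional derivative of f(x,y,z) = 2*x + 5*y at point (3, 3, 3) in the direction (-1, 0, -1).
-sqrt(2)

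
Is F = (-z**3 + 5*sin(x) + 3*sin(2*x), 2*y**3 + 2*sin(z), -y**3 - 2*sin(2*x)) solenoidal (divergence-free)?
No, ∇·F = 6*y**2 + 5*cos(x) + 6*cos(2*x)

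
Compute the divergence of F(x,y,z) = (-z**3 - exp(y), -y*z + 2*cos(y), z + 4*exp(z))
-z + 4*exp(z) - 2*sin(y) + 1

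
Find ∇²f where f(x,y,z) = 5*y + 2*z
0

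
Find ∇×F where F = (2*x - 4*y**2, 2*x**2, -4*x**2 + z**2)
(0, 8*x, 4*x + 8*y)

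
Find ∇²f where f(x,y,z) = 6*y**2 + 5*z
12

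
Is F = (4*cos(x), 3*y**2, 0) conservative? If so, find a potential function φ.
Yes, F is conservative. φ = y**3 + 4*sin(x)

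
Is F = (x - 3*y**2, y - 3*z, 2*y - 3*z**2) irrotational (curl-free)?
No, ∇×F = (5, 0, 6*y)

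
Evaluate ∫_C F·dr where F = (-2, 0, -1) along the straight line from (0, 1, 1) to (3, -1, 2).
-7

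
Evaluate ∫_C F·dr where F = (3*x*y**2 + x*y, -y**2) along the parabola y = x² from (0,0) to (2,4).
44/3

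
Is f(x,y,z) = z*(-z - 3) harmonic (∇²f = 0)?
No, ∇²f = -2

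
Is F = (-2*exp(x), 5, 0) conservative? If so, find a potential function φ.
Yes, F is conservative. φ = 5*y - 2*exp(x)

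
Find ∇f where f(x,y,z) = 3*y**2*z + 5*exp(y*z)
(0, z*(6*y + 5*exp(y*z)), y*(3*y + 5*exp(y*z)))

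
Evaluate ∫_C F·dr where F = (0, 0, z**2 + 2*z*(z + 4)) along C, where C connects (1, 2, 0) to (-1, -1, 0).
0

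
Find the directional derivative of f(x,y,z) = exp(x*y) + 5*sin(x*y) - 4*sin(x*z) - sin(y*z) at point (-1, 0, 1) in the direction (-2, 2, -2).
-7*sqrt(3)/3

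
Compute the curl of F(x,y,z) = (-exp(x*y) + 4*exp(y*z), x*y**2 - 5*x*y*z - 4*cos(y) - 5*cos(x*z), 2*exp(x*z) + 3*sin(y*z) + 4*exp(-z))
(5*x*y - 5*x*sin(x*z) + 3*z*cos(y*z), 4*y*exp(y*z) - 2*z*exp(x*z), x*exp(x*y) + y**2 - 5*y*z - 4*z*exp(y*z) + 5*z*sin(x*z))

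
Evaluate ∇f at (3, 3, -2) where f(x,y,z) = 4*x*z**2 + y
(16, 1, -48)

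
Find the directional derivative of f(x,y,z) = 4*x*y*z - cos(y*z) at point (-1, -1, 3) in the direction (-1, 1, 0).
-3*sqrt(2)*sin(3)/2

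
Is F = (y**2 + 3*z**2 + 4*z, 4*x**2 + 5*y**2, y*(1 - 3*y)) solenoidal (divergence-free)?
No, ∇·F = 10*y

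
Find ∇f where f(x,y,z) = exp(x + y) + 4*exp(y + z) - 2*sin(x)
(exp(x + y) - 2*cos(x), exp(x + y) + 4*exp(y + z), 4*exp(y + z))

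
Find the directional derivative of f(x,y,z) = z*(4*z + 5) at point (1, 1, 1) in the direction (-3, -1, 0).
0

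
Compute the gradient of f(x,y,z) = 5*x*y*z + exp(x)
(5*y*z + exp(x), 5*x*z, 5*x*y)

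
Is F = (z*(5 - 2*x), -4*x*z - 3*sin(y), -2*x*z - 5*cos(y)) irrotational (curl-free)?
No, ∇×F = (4*x + 5*sin(y), -2*x + 2*z + 5, -4*z)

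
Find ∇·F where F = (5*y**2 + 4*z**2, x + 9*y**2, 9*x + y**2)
18*y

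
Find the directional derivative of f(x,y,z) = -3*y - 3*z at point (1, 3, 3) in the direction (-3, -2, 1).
3*sqrt(14)/14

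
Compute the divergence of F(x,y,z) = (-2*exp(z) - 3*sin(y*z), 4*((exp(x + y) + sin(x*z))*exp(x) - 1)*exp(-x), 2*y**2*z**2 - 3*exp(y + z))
4*y**2*z + 4*exp(x + y) - 3*exp(y + z)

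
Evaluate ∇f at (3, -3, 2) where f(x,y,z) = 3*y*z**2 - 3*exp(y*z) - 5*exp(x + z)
(-5*exp(5), 12 - 6*exp(-6), -5*exp(5) - 36 + 9*exp(-6))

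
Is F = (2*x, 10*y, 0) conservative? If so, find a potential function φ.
Yes, F is conservative. φ = x**2 + 5*y**2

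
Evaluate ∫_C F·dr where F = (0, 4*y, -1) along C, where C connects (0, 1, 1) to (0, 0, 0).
-1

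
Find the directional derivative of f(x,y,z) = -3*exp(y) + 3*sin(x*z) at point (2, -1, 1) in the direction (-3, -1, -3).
3*sqrt(19)*(1 - 9*E*cos(2))*exp(-1)/19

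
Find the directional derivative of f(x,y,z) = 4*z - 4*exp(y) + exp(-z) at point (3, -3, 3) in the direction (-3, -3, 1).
sqrt(19)*(11 + 4*exp(3))*exp(-3)/19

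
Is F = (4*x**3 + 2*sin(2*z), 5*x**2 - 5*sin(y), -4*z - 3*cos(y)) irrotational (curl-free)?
No, ∇×F = (3*sin(y), 4*cos(2*z), 10*x)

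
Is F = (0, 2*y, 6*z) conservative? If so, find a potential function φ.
Yes, F is conservative. φ = y**2 + 3*z**2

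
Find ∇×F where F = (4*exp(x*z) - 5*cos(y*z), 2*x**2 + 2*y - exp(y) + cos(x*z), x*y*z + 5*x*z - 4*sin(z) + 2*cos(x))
(x*(z + sin(x*z)), 4*x*exp(x*z) - y*z + 5*y*sin(y*z) - 5*z + 2*sin(x), 4*x - z*sin(x*z) - 5*z*sin(y*z))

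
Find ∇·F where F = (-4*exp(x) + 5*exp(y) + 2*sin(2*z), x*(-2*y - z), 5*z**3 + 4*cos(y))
-2*x + 15*z**2 - 4*exp(x)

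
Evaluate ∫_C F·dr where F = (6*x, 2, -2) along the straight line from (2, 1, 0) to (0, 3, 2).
-12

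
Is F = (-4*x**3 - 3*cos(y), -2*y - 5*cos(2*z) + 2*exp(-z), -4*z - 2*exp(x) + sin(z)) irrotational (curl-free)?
No, ∇×F = (-10*sin(2*z) + 2*exp(-z), 2*exp(x), -3*sin(y))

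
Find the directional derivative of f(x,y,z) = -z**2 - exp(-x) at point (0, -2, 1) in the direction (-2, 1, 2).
-2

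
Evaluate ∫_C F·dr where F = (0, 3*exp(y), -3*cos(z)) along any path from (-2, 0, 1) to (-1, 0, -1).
6*sin(1)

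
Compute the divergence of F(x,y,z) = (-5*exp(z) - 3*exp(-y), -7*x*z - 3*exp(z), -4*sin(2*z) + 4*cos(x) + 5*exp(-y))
-8*cos(2*z)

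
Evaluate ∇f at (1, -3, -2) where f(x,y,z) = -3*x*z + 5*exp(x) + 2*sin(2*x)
(4*cos(2) + 6 + 5*E, 0, -3)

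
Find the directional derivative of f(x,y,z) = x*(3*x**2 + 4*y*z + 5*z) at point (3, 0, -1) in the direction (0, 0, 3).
15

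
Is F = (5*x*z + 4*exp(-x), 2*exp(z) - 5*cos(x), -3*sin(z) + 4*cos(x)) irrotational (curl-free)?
No, ∇×F = (-2*exp(z), 5*x + 4*sin(x), 5*sin(x))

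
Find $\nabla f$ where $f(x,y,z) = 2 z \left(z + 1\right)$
(0, 0, 4*z + 2)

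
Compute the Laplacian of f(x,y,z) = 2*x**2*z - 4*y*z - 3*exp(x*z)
-3*x**2*exp(x*z) - z*(3*z*exp(x*z) - 4)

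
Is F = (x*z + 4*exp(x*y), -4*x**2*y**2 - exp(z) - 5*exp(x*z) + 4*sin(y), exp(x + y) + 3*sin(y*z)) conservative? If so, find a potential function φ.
No, ∇×F = (5*x*exp(x*z) + 3*z*cos(y*z) + exp(z) + exp(x + y), x - exp(x + y), -8*x*y**2 - 4*x*exp(x*y) - 5*z*exp(x*z)) ≠ 0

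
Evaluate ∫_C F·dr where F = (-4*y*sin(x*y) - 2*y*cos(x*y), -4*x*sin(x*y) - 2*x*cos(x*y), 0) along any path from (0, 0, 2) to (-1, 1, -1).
-4 + 2*sin(1) + 4*cos(1)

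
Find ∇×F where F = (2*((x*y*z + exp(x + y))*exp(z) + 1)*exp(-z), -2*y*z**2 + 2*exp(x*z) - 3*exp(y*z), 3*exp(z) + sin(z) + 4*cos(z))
(-2*x*exp(x*z) + 4*y*z + 3*y*exp(y*z), 2*x*y - 2*exp(-z), -2*x*z + 2*z*exp(x*z) - 2*exp(x + y))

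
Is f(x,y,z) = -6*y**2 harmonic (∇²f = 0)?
No, ∇²f = -12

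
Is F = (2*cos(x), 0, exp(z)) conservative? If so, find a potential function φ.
Yes, F is conservative. φ = exp(z) + 2*sin(x)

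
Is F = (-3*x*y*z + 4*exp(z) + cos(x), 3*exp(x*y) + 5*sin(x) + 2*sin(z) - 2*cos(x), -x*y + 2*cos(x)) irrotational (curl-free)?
No, ∇×F = (-x - 2*cos(z), -3*x*y + y + 4*exp(z) + 2*sin(x), 3*x*z + 3*y*exp(x*y) + 2*sin(x) + 5*cos(x))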